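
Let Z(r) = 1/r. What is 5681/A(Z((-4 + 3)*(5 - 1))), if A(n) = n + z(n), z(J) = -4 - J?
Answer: -5681/4 ≈ -1420.3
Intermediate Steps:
A(n) = -4 (A(n) = n + (-4 - n) = -4)
5681/A(Z((-4 + 3)*(5 - 1))) = 5681/(-4) = 5681*(-1/4) = -5681/4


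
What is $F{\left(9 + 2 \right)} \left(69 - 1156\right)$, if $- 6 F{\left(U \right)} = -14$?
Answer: $- \frac{7609}{3} \approx -2536.3$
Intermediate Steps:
$F{\left(U \right)} = \frac{7}{3}$ ($F{\left(U \right)} = \left(- \frac{1}{6}\right) \left(-14\right) = \frac{7}{3}$)
$F{\left(9 + 2 \right)} \left(69 - 1156\right) = \frac{7 \left(69 - 1156\right)}{3} = \frac{7}{3} \left(-1087\right) = - \frac{7609}{3}$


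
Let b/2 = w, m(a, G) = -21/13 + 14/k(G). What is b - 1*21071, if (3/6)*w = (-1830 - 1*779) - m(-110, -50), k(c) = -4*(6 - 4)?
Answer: -409416/13 ≈ -31494.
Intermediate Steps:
k(c) = -8 (k(c) = -4*2 = -8)
m(a, G) = -175/52 (m(a, G) = -21/13 + 14/(-8) = -21*1/13 + 14*(-⅛) = -21/13 - 7/4 = -175/52)
w = -135493/26 (w = 2*((-1830 - 1*779) - 1*(-175/52)) = 2*((-1830 - 779) + 175/52) = 2*(-2609 + 175/52) = 2*(-135493/52) = -135493/26 ≈ -5211.3)
b = -135493/13 (b = 2*(-135493/26) = -135493/13 ≈ -10423.)
b - 1*21071 = -135493/13 - 1*21071 = -135493/13 - 21071 = -409416/13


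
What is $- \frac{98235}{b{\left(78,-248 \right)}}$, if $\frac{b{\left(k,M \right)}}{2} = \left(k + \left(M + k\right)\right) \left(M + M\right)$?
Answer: $- \frac{98235}{91264} \approx -1.0764$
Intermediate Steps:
$b{\left(k,M \right)} = 4 M \left(M + 2 k\right)$ ($b{\left(k,M \right)} = 2 \left(k + \left(M + k\right)\right) \left(M + M\right) = 2 \left(M + 2 k\right) 2 M = 2 \cdot 2 M \left(M + 2 k\right) = 4 M \left(M + 2 k\right)$)
$- \frac{98235}{b{\left(78,-248 \right)}} = - \frac{98235}{4 \left(-248\right) \left(-248 + 2 \cdot 78\right)} = - \frac{98235}{4 \left(-248\right) \left(-248 + 156\right)} = - \frac{98235}{4 \left(-248\right) \left(-92\right)} = - \frac{98235}{91264}$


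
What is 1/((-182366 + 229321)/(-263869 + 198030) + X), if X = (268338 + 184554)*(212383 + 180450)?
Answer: 65839/11713477261720249 ≈ 5.6208e-12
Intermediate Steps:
X = 177910923036 (X = 452892*392833 = 177910923036)
1/((-182366 + 229321)/(-263869 + 198030) + X) = 1/((-182366 + 229321)/(-263869 + 198030) + 177910923036) = 1/(46955/(-65839) + 177910923036) = 1/(46955*(-1/65839) + 177910923036) = 1/(-46955/65839 + 177910923036) = 1/(11713477261720249/65839) = 65839/11713477261720249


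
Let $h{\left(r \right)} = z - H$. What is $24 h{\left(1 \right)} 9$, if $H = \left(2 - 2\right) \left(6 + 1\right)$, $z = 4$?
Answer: $864$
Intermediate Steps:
$H = 0$ ($H = 0 \cdot 7 = 0$)
$h{\left(r \right)} = 4$ ($h{\left(r \right)} = 4 - 0 = 4 + 0 = 4$)
$24 h{\left(1 \right)} 9 = 24 \cdot 4 \cdot 9 = 96 \cdot 9 = 864$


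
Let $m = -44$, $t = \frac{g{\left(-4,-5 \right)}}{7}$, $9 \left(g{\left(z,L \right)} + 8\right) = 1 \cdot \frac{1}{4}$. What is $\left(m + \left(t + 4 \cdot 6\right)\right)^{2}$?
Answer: $\frac{579121}{1296} \approx 446.85$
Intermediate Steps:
$g{\left(z,L \right)} = - \frac{287}{36}$ ($g{\left(z,L \right)} = -8 + \frac{1 \cdot \frac{1}{4}}{9} = -8 + \frac{1}{9} \cdot \frac{1}{4} = -8 + \frac{1}{36} = - \frac{287}{36}$)
$t = - \frac{41}{36}$ ($t = - \frac{287}{36 \cdot 7} = \left(- \frac{287}{36}\right) \frac{1}{7} = - \frac{41}{36} \approx -1.1389$)
$\left(m + \left(t + 4 \cdot 6\right)\right)^{2} = \left(-44 + \left(- \frac{41}{36} + 4 \cdot 6\right)\right)^{2} = \left(-44 + \left(- \frac{41}{36} + 24\right)\right)^{2} = \left(-44 + \frac{823}{36}\right)^{2} = \left(- \frac{761}{36}\right)^{2} = \frac{579121}{1296}$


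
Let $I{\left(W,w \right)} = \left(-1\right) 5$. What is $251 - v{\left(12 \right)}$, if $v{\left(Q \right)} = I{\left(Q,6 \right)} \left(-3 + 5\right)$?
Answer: $261$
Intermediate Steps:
$I{\left(W,w \right)} = -5$
$v{\left(Q \right)} = -10$ ($v{\left(Q \right)} = - 5 \left(-3 + 5\right) = \left(-5\right) 2 = -10$)
$251 - v{\left(12 \right)} = 251 - -10 = 251 + 10 = 261$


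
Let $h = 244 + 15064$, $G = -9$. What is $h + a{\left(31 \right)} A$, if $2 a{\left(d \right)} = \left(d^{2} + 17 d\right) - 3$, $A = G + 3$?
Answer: $10853$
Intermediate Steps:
$h = 15308$
$A = -6$ ($A = -9 + 3 = -6$)
$a{\left(d \right)} = - \frac{3}{2} + \frac{d^{2}}{2} + \frac{17 d}{2}$ ($a{\left(d \right)} = \frac{\left(d^{2} + 17 d\right) - 3}{2} = \frac{-3 + d^{2} + 17 d}{2} = - \frac{3}{2} + \frac{d^{2}}{2} + \frac{17 d}{2}$)
$h + a{\left(31 \right)} A = 15308 + \left(- \frac{3}{2} + \frac{31^{2}}{2} + \frac{17}{2} \cdot 31\right) \left(-6\right) = 15308 + \left(- \frac{3}{2} + \frac{1}{2} \cdot 961 + \frac{527}{2}\right) \left(-6\right) = 15308 + \left(- \frac{3}{2} + \frac{961}{2} + \frac{527}{2}\right) \left(-6\right) = 15308 + \frac{1485}{2} \left(-6\right) = 15308 - 4455 = 10853$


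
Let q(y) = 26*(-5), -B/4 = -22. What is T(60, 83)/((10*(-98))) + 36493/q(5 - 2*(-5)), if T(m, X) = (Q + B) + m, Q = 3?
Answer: -3578277/12740 ≈ -280.87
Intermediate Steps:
B = 88 (B = -4*(-22) = 88)
T(m, X) = 91 + m (T(m, X) = (3 + 88) + m = 91 + m)
q(y) = -130
T(60, 83)/((10*(-98))) + 36493/q(5 - 2*(-5)) = (91 + 60)/((10*(-98))) + 36493/(-130) = 151/(-980) + 36493*(-1/130) = 151*(-1/980) - 36493/130 = -151/980 - 36493/130 = -3578277/12740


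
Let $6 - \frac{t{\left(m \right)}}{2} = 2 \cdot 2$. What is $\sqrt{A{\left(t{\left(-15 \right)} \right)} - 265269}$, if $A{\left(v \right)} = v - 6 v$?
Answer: $i \sqrt{265289} \approx 515.06 i$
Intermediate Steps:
$t{\left(m \right)} = 4$ ($t{\left(m \right)} = 12 - 2 \cdot 2 \cdot 2 = 12 - 8 = 4$)
$A{\left(v \right)} = - 5 v$
$\sqrt{A{\left(t{\left(-15 \right)} \right)} - 265269} = \sqrt{\left(-5\right) 4 - 265269} = \sqrt{-20 - 265269} = \sqrt{-265289} = i \sqrt{265289}$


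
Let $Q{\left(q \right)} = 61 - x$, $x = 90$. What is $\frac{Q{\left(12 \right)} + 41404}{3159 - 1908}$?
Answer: $\frac{41375}{1251} \approx 33.074$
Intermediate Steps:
$Q{\left(q \right)} = -29$ ($Q{\left(q \right)} = 61 - 90 = -29$)
$\frac{Q{\left(12 \right)} + 41404}{3159 - 1908} = \frac{-29 + 41404}{3159 - 1908} = \frac{41375}{1251}$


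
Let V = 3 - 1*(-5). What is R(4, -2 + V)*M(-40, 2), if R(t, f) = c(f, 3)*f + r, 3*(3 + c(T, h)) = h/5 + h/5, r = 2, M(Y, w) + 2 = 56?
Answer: -3672/5 ≈ -734.40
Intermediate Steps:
M(Y, w) = 54 (M(Y, w) = -2 + 56 = 54)
c(T, h) = -3 + 2*h/15 (c(T, h) = -3 + (h/5 + h/5)/3 = -3 + (2*h/5)/3 = -3 + 2*h/15)
V = 8 (V = 3 + 5 = 8)
R(t, f) = 2 - 13*f/5 (R(t, f) = (-3 + (2/15)*3)*f + 2 = (-3 + 2/5)*f + 2 = -13*f/5 + 2 = 2 - 13*f/5)
R(4, -2 + V)*M(-40, 2) = (2 - 13*(-2 + 8)/5)*54 = (2 - 13/5*6)*54 = (2 - 78/5)*54 = -68/5*54 = -3672/5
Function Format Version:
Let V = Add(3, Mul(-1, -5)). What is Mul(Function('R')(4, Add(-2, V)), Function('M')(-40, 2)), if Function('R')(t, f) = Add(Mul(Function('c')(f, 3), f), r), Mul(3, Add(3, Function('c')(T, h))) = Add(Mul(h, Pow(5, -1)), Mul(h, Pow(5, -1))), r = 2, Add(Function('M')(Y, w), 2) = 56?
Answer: Rational(-3672, 5) ≈ -734.40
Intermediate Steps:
Function('M')(Y, w) = 54 (Function('M')(Y, w) = Add(-2, 56) = 54)
Function('c')(T, h) = Add(-3, Mul(Rational(2, 15), h)) (Function('c')(T, h) = Add(-3, Mul(Rational(1, 3), Add(Mul(h, Pow(5, -1)), Mul(h, Pow(5, -1))))) = Add(-3, Mul(Rational(1, 3), Add(Mul(h, Rational(1, 5)), Mul(h, Rational(1, 5))))) = Add(-3, Mul(Rational(1, 3), Add(Mul(Rational(1, 5), h), Mul(Rational(1, 5), h)))) = Add(-3, Mul(Rational(1, 3), Mul(Rational(2, 5), h))) = Add(-3, Mul(Rational(2, 15), h)))
V = 8 (V = Add(3, 5) = 8)
Function('R')(t, f) = Add(2, Mul(Rational(-13, 5), f)) (Function('R')(t, f) = Add(Mul(Add(-3, Mul(Rational(2, 15), 3)), f), 2) = Add(Mul(Add(-3, Rational(2, 5)), f), 2) = Add(Mul(Rational(-13, 5), f), 2) = Add(2, Mul(Rational(-13, 5), f)))
Mul(Function('R')(4, Add(-2, V)), Function('M')(-40, 2)) = Mul(Add(2, Mul(Rational(-13, 5), Add(-2, 8))), 54) = Mul(Add(2, Mul(Rational(-13, 5), 6)), 54) = Mul(Add(2, Rational(-78, 5)), 54) = Mul(Rational(-68, 5), 54) = Rational(-3672, 5)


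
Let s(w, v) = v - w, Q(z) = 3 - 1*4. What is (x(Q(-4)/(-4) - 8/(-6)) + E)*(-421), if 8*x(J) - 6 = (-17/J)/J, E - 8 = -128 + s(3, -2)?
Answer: 76049861/1444 ≈ 52666.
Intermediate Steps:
Q(z) = -1 (Q(z) = 3 - 4 = -1)
E = -125 (E = 8 + (-128 + (-2 - 1*3)) = 8 + (-128 + (-2 - 3)) = 8 + (-128 - 5) = 8 - 133 = -125)
x(J) = ¾ - 17/(8*J²) (x(J) = ¾ + ((-17/J)/J)/8 = ¾ + (-17/J²)/8 = ¾ - 17/(8*J²))
(x(Q(-4)/(-4) - 8/(-6)) + E)*(-421) = ((¾ - 17/(8*(-1/(-4) - 8/(-6))²)) - 125)*(-421) = ((¾ - 17/(8*(-1*(-¼) - 8*(-⅙))²)) - 125)*(-421) = ((¾ - 17/(8*(¼ + 4/3)²)) - 125)*(-421) = ((¾ - 17/(8*(19/12)²)) - 125)*(-421) = ((¾ - 17/8*144/361) - 125)*(-421) = ((¾ - 306/361) - 125)*(-421) = (-141/1444 - 125)*(-421) = -180641/1444*(-421) = 76049861/1444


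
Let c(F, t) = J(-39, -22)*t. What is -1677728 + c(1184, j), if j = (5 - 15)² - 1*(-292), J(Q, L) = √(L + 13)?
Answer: -1677728 + 1176*I ≈ -1.6777e+6 + 1176.0*I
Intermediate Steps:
J(Q, L) = √(13 + L)
j = 392 (j = (-10)² + 292 = 100 + 292 = 392)
c(F, t) = 3*I*t (c(F, t) = √(13 - 22)*t = √(-9)*t = (3*I)*t = 3*I*t)
-1677728 + c(1184, j) = -1677728 + 3*I*392 = -1677728 + 1176*I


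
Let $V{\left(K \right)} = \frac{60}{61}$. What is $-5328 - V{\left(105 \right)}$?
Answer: $- \frac{325068}{61} \approx -5329.0$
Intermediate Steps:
$V{\left(K \right)} = \frac{60}{61}$ ($V{\left(K \right)} = 60 \cdot \frac{1}{61} = \frac{60}{61}$)
$-5328 - V{\left(105 \right)} = -5328 - \frac{60}{61} = - \frac{325068}{61}$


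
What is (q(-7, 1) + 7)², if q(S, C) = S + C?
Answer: 1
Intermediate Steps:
q(S, C) = C + S
(q(-7, 1) + 7)² = ((1 - 7) + 7)² = (-6 + 7)² = 1² = 1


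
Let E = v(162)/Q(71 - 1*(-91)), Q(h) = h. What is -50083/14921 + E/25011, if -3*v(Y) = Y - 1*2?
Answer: -304389290539/90684958833 ≈ -3.3566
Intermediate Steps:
v(Y) = ⅔ - Y/3 (v(Y) = -(Y - 1*2)/3 = -(Y - 2)/3 = -(-2 + Y)/3 = ⅔ - Y/3)
E = -80/243 (E = (⅔ - ⅓*162)/(71 - 1*(-91)) = (⅔ - 54)/(71 + 91) = -160/3/162 = -160/3*1/162 = -80/243 ≈ -0.32922)
-50083/14921 + E/25011 = -50083/14921 - 80/243/25011 = -50083*1/14921 - 80/243*1/25011 = -50083/14921 - 80/6077673 = -304389290539/90684958833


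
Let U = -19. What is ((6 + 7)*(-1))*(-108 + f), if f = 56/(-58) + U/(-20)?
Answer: 814437/580 ≈ 1404.2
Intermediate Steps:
f = -9/580 (f = 56/(-58) - 19/(-20) = 56*(-1/58) - 19*(-1/20) = -28/29 + 19/20 = -9/580 ≈ -0.015517)
((6 + 7)*(-1))*(-108 + f) = ((6 + 7)*(-1))*(-108 - 9/580) = (13*(-1))*(-62649/580) = -13*(-62649/580) = 814437/580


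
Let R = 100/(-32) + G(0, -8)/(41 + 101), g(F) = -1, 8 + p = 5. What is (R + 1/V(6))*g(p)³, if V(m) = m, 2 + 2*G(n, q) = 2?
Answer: 71/24 ≈ 2.9583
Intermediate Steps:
p = -3 (p = -8 + 5 = -3)
G(n, q) = 0 (G(n, q) = -1 + (½)*2 = -1 + 1 = 0)
R = -25/8 (R = 100/(-32) + 0/(41 + 101) = 100*(-1/32) + 0/142 = -25/8 + 0*(1/142) = -25/8 + 0 = -25/8 ≈ -3.1250)
(R + 1/V(6))*g(p)³ = (-25/8 + 1/6)*(-1)³ = (-25/8 + ⅙)*(-1) = -71/24*(-1) = 71/24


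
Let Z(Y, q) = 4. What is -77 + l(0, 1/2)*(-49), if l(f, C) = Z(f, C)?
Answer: -273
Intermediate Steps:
l(f, C) = 4
-77 + l(0, 1/2)*(-49) = -77 + 4*(-49) = -77 - 196 = -273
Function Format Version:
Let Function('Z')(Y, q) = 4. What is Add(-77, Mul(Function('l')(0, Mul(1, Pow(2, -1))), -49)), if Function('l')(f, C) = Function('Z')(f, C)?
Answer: -273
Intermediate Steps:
Function('l')(f, C) = 4
Add(-77, Mul(Function('l')(0, Mul(1, Pow(2, -1))), -49)) = Add(-77, Mul(4, -49)) = Add(-77, -196) = -273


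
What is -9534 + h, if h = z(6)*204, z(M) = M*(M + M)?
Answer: 5154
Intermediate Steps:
z(M) = 2*M² (z(M) = M*(2*M) = 2*M²)
h = 14688 (h = (2*6²)*204 = (2*36)*204 = 72*204 = 14688)
-9534 + h = -9534 + 14688 = 5154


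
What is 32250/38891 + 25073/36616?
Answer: 2155980043/1424032856 ≈ 1.5140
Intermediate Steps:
32250/38891 + 25073/36616 = 2155980043/1424032856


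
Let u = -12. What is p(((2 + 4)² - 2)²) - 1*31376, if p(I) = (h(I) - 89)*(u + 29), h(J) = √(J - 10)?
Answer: -32889 + 17*√1146 ≈ -32314.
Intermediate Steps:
h(J) = √(-10 + J)
p(I) = -1513 + 17*√(-10 + I) (p(I) = (√(-10 + I) - 89)*(-12 + 29) = (-89 + √(-10 + I))*17 = -1513 + 17*√(-10 + I))
p(((2 + 4)² - 2)²) - 1*31376 = (-1513 + 17*√(-10 + ((2 + 4)² - 2)²)) - 1*31376 = (-1513 + 17*√(-10 + (6² - 2)²)) - 31376 = (-1513 + 17*√(-10 + (36 - 2)²)) - 31376 = (-1513 + 17*√(-10 + 34²)) - 31376 = (-1513 + 17*√(-10 + 1156)) - 31376 = (-1513 + 17*√1146) - 31376 = -32889 + 17*√1146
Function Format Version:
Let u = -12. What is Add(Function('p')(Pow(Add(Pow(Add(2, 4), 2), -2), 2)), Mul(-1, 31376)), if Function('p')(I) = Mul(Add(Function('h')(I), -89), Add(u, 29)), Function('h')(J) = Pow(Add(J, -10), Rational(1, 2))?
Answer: Add(-32889, Mul(17, Pow(1146, Rational(1, 2)))) ≈ -32314.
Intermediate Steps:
Function('h')(J) = Pow(Add(-10, J), Rational(1, 2))
Function('p')(I) = Add(-1513, Mul(17, Pow(Add(-10, I), Rational(1, 2)))) (Function('p')(I) = Mul(Add(Pow(Add(-10, I), Rational(1, 2)), -89), Add(-12, 29)) = Mul(Add(-89, Pow(Add(-10, I), Rational(1, 2))), 17) = Add(-1513, Mul(17, Pow(Add(-10, I), Rational(1, 2)))))
Add(Function('p')(Pow(Add(Pow(Add(2, 4), 2), -2), 2)), Mul(-1, 31376)) = Add(Add(-1513, Mul(17, Pow(Add(-10, Pow(Add(Pow(Add(2, 4), 2), -2), 2)), Rational(1, 2)))), Mul(-1, 31376)) = Add(Add(-1513, Mul(17, Pow(Add(-10, Pow(Add(Pow(6, 2), -2), 2)), Rational(1, 2)))), -31376) = Add(Add(-1513, Mul(17, Pow(Add(-10, Pow(Add(36, -2), 2)), Rational(1, 2)))), -31376) = Add(Add(-1513, Mul(17, Pow(Add(-10, Pow(34, 2)), Rational(1, 2)))), -31376) = Add(Add(-1513, Mul(17, Pow(Add(-10, 1156), Rational(1, 2)))), -31376) = Add(Add(-1513, Mul(17, Pow(1146, Rational(1, 2)))), -31376) = Add(-32889, Mul(17, Pow(1146, Rational(1, 2))))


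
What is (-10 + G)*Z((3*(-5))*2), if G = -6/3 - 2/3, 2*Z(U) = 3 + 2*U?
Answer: 361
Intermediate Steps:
Z(U) = 3/2 + U (Z(U) = (3 + 2*U)/2 = 3/2 + U)
G = -8/3 (G = -6*1/3 - 2*1/3 = -2 - 2/3 = -8/3 ≈ -2.6667)
(-10 + G)*Z((3*(-5))*2) = (-10 - 8/3)*(3/2 + (3*(-5))*2) = -38*(3/2 - 15*2)/3 = -38*(3/2 - 30)/3 = -38/3*(-57/2) = 361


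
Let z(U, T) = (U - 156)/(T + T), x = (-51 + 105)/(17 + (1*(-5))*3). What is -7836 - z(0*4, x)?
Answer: -70498/9 ≈ -7833.1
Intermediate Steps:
x = 27 (x = 54/(17 - 5*3) = 54/(17 - 15) = 54/2 = 54*(1/2) = 27)
z(U, T) = (-156 + U)/(2*T) (z(U, T) = (-156 + U)/((2*T)) = (-156 + U)*(1/(2*T)) = (-156 + U)/(2*T))
-7836 - z(0*4, x) = -7836 - (-156 + 0*4)/(2*27) = -7836 - (-156 + 0)/(2*27) = -7836 - (-156)/(2*27) = -7836 - 1*(-26/9) = -7836 + 26/9 = -70498/9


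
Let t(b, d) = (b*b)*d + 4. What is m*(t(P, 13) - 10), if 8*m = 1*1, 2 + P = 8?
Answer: 231/4 ≈ 57.750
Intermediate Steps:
P = 6 (P = -2 + 8 = 6)
m = ⅛ (m = (1*1)/8 = (⅛)*1 = ⅛ ≈ 0.12500)
t(b, d) = 4 + d*b² (t(b, d) = b²*d + 4 = d*b² + 4 = 4 + d*b²)
m*(t(P, 13) - 10) = ((4 + 13*6²) - 10)/8 = ((4 + 13*36) - 10)/8 = ((4 + 468) - 10)/8 = (472 - 10)/8 = (⅛)*462 = 231/4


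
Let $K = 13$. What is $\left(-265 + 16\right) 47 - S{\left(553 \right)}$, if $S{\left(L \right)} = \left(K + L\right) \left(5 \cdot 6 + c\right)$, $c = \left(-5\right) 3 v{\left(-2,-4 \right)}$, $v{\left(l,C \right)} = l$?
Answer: $-45663$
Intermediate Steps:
$c = 30$ ($c = \left(-5\right) 3 \left(-2\right) = \left(-15\right) \left(-2\right) = 30$)
$S{\left(L \right)} = 780 + 60 L$ ($S{\left(L \right)} = \left(13 + L\right) \left(5 \cdot 6 + 30\right) = \left(13 + L\right) \left(30 + 30\right) = \left(13 + L\right) 60 = 780 + 60 L$)
$\left(-265 + 16\right) 47 - S{\left(553 \right)} = \left(-265 + 16\right) 47 - \left(780 + 60 \cdot 553\right) = \left(-249\right) 47 - \left(780 + 33180\right) = -11703 - 33960 = -45663$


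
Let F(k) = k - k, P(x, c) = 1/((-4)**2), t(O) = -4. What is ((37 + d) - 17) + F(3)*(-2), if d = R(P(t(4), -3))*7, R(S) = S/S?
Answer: 27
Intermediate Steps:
P(x, c) = 1/16
R(S) = 1
F(k) = 0
d = 7 (d = 1*7 = 7)
((37 + d) - 17) + F(3)*(-2) = ((37 + 7) - 17) + 0*(-2) = (44 - 17) + 0 = 27 + 0 = 27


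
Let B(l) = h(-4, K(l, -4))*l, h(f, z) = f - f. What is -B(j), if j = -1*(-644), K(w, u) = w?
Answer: 0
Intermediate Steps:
h(f, z) = 0
j = 644
B(l) = 0 (B(l) = 0*l = 0)
-B(j) = -1*0 = 0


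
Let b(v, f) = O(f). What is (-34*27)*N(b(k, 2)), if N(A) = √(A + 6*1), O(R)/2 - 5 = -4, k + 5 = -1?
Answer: -1836*√2 ≈ -2596.5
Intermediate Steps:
k = -6 (k = -5 - 1 = -6)
O(R) = 2 (O(R) = 10 + 2*(-4) = 10 - 8 = 2)
b(v, f) = 2
N(A) = √(6 + A) (N(A) = √(A + 6) = √(6 + A))
(-34*27)*N(b(k, 2)) = (-34*27)*√(6 + 2) = -1836*√2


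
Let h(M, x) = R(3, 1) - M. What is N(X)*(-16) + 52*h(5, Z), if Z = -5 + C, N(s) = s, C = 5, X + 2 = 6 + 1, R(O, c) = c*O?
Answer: -184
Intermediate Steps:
R(O, c) = O*c
X = 5 (X = -2 + (6 + 1) = -2 + 7 = 5)
Z = 0 (Z = -5 + 5 = 0)
h(M, x) = 3 - M (h(M, x) = 3*1 - M = 3 - M)
N(X)*(-16) + 52*h(5, Z) = 5*(-16) + 52*(3 - 1*5) = -80 + 52*(3 - 5) = -80 + 52*(-2) = -80 - 104 = -184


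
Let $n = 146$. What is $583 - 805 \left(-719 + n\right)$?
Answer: $461848$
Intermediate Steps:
$583 - 805 \left(-719 + n\right) = 583 - 805 \left(-719 + 146\right) = 583 - -461265 = 583 + 461265 = 461848$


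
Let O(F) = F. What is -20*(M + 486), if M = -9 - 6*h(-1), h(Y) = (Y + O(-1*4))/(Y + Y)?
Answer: -9240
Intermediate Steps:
h(Y) = (-4 + Y)/(2*Y) (h(Y) = (Y - 1*4)/(Y + Y) = (Y - 4)/((2*Y)) = (-4 + Y)*(1/(2*Y)) = (-4 + Y)/(2*Y))
M = -24 (M = -9 - 3*(-4 - 1)/(-1) = -9 - 3*(-1)*(-5) = -9 - 6*5/2 = -9 - 15 = -24)
-20*(M + 486) = -20*(-24 + 486) = -20*462 = -9240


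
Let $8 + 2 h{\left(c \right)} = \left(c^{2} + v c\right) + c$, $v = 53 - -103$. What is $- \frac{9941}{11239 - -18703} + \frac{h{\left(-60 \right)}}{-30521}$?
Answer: $- \frac{216158273}{913859782} \approx -0.23653$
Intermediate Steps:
$v = 156$ ($v = 53 + 103 = 156$)
$h{\left(c \right)} = -4 + \frac{c^{2}}{2} + \frac{157 c}{2}$ ($h{\left(c \right)} = -4 + \frac{\left(c^{2} + 156 c\right) + c}{2} = -4 + \frac{c^{2} + 157 c}{2} = -4 + \left(\frac{c^{2}}{2} + \frac{157 c}{2}\right) = -4 + \frac{c^{2}}{2} + \frac{157 c}{2}$)
$- \frac{9941}{11239 - -18703} + \frac{h{\left(-60 \right)}}{-30521} = - \frac{9941}{11239 - -18703} + \frac{-4 + \frac{\left(-60\right)^{2}}{2} + \frac{157}{2} \left(-60\right)}{-30521} = - \frac{9941}{11239 + 18703} + \left(-4 + \frac{1}{2} \cdot 3600 - 4710\right) \left(- \frac{1}{30521}\right) = - \frac{9941}{29942} + \left(-4 + 1800 - 4710\right) \left(- \frac{1}{30521}\right) = \left(-9941\right) \frac{1}{29942} - - \frac{2914}{30521} = - \frac{9941}{29942} + \frac{2914}{30521} = - \frac{216158273}{913859782}$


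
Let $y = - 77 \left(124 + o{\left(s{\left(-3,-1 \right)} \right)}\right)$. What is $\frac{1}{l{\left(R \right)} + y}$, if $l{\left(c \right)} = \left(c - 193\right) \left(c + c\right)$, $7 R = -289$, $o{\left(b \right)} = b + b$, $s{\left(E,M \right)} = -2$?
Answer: $\frac{49}{495160} \approx 9.8958 \cdot 10^{-5}$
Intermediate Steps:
$o{\left(b \right)} = 2 b$
$R = - \frac{289}{7}$ ($R = \frac{1}{7} \left(-289\right) = - \frac{289}{7} \approx -41.286$)
$l{\left(c \right)} = 2 c \left(-193 + c\right)$ ($l{\left(c \right)} = \left(-193 + c\right) 2 c = 2 c \left(-193 + c\right)$)
$y = -9240$ ($y = - 77 \left(124 + 2 \left(-2\right)\right) = - 77 \left(124 - 4\right) = \left(-77\right) 120 = -9240$)
$\frac{1}{l{\left(R \right)} + y} = \frac{1}{2 \left(- \frac{289}{7}\right) \left(-193 - \frac{289}{7}\right) - 9240} = \frac{1}{2 \left(- \frac{289}{7}\right) \left(- \frac{1640}{7}\right) - 9240} = \frac{1}{\frac{947920}{49} - 9240} = \frac{1}{\frac{495160}{49}} = \frac{49}{495160}$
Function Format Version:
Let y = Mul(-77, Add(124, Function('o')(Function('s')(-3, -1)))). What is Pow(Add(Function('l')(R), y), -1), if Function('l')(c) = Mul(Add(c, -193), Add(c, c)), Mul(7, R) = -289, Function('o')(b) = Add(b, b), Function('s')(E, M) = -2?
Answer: Rational(49, 495160) ≈ 9.8958e-5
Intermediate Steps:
Function('o')(b) = Mul(2, b)
R = Rational(-289, 7) (R = Mul(Rational(1, 7), -289) = Rational(-289, 7) ≈ -41.286)
Function('l')(c) = Mul(2, c, Add(-193, c)) (Function('l')(c) = Mul(Add(-193, c), Mul(2, c)) = Mul(2, c, Add(-193, c)))
y = -9240 (y = Mul(-77, Add(124, Mul(2, -2))) = Mul(-77, Add(124, -4)) = Mul(-77, 120) = -9240)
Pow(Add(Function('l')(R), y), -1) = Pow(Add(Mul(2, Rational(-289, 7), Add(-193, Rational(-289, 7))), -9240), -1) = Pow(Add(Mul(2, Rational(-289, 7), Rational(-1640, 7)), -9240), -1) = Pow(Add(Rational(947920, 49), -9240), -1) = Pow(Rational(495160, 49), -1) = Rational(49, 495160)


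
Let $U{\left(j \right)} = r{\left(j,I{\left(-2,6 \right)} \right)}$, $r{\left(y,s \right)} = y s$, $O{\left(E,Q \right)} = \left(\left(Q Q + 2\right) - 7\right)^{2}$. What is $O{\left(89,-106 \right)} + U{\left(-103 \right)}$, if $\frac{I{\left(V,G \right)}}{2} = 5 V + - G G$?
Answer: $126144837$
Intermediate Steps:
$I{\left(V,G \right)} = - 2 G^{2} + 10 V$ ($I{\left(V,G \right)} = 2 \left(5 V + - G G\right) = 2 \left(5 V - G^{2}\right) = 2 \left(- G^{2} + 5 V\right) = - 2 G^{2} + 10 V$)
$O{\left(E,Q \right)} = \left(-5 + Q^{2}\right)^{2}$ ($O{\left(E,Q \right)} = \left(\left(Q^{2} + 2\right) - 7\right)^{2} = \left(\left(2 + Q^{2}\right) - 7\right)^{2} = \left(-5 + Q^{2}\right)^{2}$)
$r{\left(y,s \right)} = s y$
$U{\left(j \right)} = - 92 j$ ($U{\left(j \right)} = \left(- 2 \cdot 6^{2} + 10 \left(-2\right)\right) j = \left(\left(-2\right) 36 - 20\right) j = \left(-72 - 20\right) j = - 92 j$)
$O{\left(89,-106 \right)} + U{\left(-103 \right)} = \left(-5 + \left(-106\right)^{2}\right)^{2} - -9476 = \left(-5 + 11236\right)^{2} + 9476 = 11231^{2} + 9476 = 126135361 + 9476 = 126144837$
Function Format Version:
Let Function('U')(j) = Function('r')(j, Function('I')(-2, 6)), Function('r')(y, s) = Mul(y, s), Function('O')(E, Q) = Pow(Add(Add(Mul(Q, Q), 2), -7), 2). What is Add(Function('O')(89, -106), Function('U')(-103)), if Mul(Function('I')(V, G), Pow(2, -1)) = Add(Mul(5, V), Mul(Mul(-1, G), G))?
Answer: 126144837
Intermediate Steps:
Function('I')(V, G) = Add(Mul(-2, Pow(G, 2)), Mul(10, V)) (Function('I')(V, G) = Mul(2, Add(Mul(5, V), Mul(Mul(-1, G), G))) = Mul(2, Add(Mul(5, V), Mul(-1, Pow(G, 2)))) = Mul(2, Add(Mul(-1, Pow(G, 2)), Mul(5, V))) = Add(Mul(-2, Pow(G, 2)), Mul(10, V)))
Function('O')(E, Q) = Pow(Add(-5, Pow(Q, 2)), 2) (Function('O')(E, Q) = Pow(Add(Add(Pow(Q, 2), 2), -7), 2) = Pow(Add(Add(2, Pow(Q, 2)), -7), 2) = Pow(Add(-5, Pow(Q, 2)), 2))
Function('r')(y, s) = Mul(s, y)
Function('U')(j) = Mul(-92, j) (Function('U')(j) = Mul(Add(Mul(-2, Pow(6, 2)), Mul(10, -2)), j) = Mul(Add(Mul(-2, 36), -20), j) = Mul(Add(-72, -20), j) = Mul(-92, j))
Add(Function('O')(89, -106), Function('U')(-103)) = Add(Pow(Add(-5, Pow(-106, 2)), 2), Mul(-92, -103)) = Add(Pow(Add(-5, 11236), 2), 9476) = Add(Pow(11231, 2), 9476) = Add(126135361, 9476) = 126144837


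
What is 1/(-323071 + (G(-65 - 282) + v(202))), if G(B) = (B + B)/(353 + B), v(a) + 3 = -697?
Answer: -3/971660 ≈ -3.0875e-6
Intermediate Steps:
v(a) = -700 (v(a) = -3 - 697 = -700)
G(B) = 2*B/(353 + B) (G(B) = (2*B)/(353 + B) = 2*B/(353 + B))
1/(-323071 + (G(-65 - 282) + v(202))) = 1/(-323071 + (2*(-65 - 282)/(353 + (-65 - 282)) - 700)) = 1/(-323071 + (2*(-347)/(353 - 347) - 700)) = 1/(-323071 + (2*(-347)/6 - 700)) = 1/(-323071 + (2*(-347)*(1/6) - 700)) = 1/(-323071 + (-347/3 - 700)) = 1/(-323071 - 2447/3) = 1/(-971660/3) = -3/971660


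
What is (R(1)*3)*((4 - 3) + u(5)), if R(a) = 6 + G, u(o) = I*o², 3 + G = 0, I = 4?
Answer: 909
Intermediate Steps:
G = -3 (G = -3 + 0 = -3)
u(o) = 4*o²
R(a) = 3 (R(a) = 6 - 3 = 3)
(R(1)*3)*((4 - 3) + u(5)) = (3*3)*((4 - 3) + 4*5²) = 9*(1 + 4*25) = 9*(1 + 100) = 9*101 = 909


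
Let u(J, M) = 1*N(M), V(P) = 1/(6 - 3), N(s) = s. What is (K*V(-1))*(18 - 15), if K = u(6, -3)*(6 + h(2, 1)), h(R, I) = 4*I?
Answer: -30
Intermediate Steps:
V(P) = ⅓ (V(P) = 1/3 = ⅓)
u(J, M) = M (u(J, M) = 1*M = M)
K = -30 (K = -3*(6 + 4*1) = -3*(6 + 4) = -3*10 = -30)
(K*V(-1))*(18 - 15) = (-30*⅓)*(18 - 15) = -10*3 = -30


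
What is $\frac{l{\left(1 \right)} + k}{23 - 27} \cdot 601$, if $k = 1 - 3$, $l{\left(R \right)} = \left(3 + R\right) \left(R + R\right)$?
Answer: $- \frac{1803}{2} \approx -901.5$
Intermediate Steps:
$l{\left(R \right)} = 2 R \left(3 + R\right)$ ($l{\left(R \right)} = \left(3 + R\right) 2 R = 2 R \left(3 + R\right)$)
$k = -2$
$\frac{l{\left(1 \right)} + k}{23 - 27} \cdot 601 = \frac{2 \cdot 1 \left(3 + 1\right) - 2}{23 - 27} \cdot 601 = \frac{2 \cdot 1 \cdot 4 - 2}{-4} \cdot 601 = \left(8 - 2\right) \left(- \frac{1}{4}\right) 601 = 6 \left(- \frac{1}{4}\right) 601 = \left(- \frac{3}{2}\right) 601 = - \frac{1803}{2}$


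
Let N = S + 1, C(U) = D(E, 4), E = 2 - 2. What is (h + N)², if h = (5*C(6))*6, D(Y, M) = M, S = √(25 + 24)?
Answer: 16384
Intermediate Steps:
S = 7 (S = √49 = 7)
E = 0
C(U) = 4
N = 8 (N = 7 + 1 = 8)
h = 120 (h = (5*4)*6 = 20*6 = 120)
(h + N)² = (120 + 8)² = 128² = 16384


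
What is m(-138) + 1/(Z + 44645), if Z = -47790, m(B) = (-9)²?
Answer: 254744/3145 ≈ 81.000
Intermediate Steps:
m(B) = 81
m(-138) + 1/(Z + 44645) = 81 + 1/(-47790 + 44645) = 81 + 1/(-3145) = 81 - 1/3145 = 254744/3145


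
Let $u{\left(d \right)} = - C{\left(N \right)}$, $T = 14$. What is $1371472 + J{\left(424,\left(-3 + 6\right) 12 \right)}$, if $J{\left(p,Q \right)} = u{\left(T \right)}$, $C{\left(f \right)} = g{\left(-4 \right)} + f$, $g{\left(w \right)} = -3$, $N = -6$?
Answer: $1371481$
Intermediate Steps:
$C{\left(f \right)} = -3 + f$
$u{\left(d \right)} = 9$ ($u{\left(d \right)} = - (-3 - 6) = \left(-1\right) \left(-9\right) = 9$)
$J{\left(p,Q \right)} = 9$
$1371472 + J{\left(424,\left(-3 + 6\right) 12 \right)} = 1371472 + 9 = 1371481$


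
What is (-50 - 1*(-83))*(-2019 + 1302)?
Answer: -23661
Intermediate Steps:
(-50 - 1*(-83))*(-2019 + 1302) = (-50 + 83)*(-717) = 33*(-717) = -23661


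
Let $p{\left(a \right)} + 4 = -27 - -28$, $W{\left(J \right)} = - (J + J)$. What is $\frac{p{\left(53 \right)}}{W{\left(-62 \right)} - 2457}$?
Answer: $\frac{3}{2333} \approx 0.0012859$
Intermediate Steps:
$W{\left(J \right)} = - 2 J$
$p{\left(a \right)} = -3$ ($p{\left(a \right)} = -4 - -1 = -4 + \left(-27 + 28\right) = -4 + 1 = -3$)
$\frac{p{\left(53 \right)}}{W{\left(-62 \right)} - 2457} = - \frac{3}{\left(-2\right) \left(-62\right) - 2457} = - \frac{3}{124 - 2457} = - \frac{3}{-2333} = \left(-3\right) \left(- \frac{1}{2333}\right) = \frac{3}{2333}$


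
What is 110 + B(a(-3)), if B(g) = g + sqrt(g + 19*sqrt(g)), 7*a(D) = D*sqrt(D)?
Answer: 110 + sqrt(-21*I*sqrt(3) + 133*3**(3/4)*sqrt(7)*sqrt(-I))/7 - 3*I*sqrt(3)/7 ≈ 113.77 - 2.3744*I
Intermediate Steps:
a(D) = D**(3/2)/7 (a(D) = (D*sqrt(D))/7 = D**(3/2)/7)
110 + B(a(-3)) = 110 + ((-3)**(3/2)/7 + sqrt((-3)**(3/2)/7 + 19*sqrt((-3)**(3/2)/7))) = 110 + ((-3*I*sqrt(3))/7 + sqrt((-3*I*sqrt(3))/7 + 19*sqrt((-3*I*sqrt(3))/7))) = 110 + (-3*I*sqrt(3)/7 + sqrt(-3*I*sqrt(3)/7 + 19*sqrt(-3*I*sqrt(3)/7))) = 110 + (-3*I*sqrt(3)/7 + sqrt(-3*I*sqrt(3)/7 + 19*(3**(3/4)*sqrt(7)*sqrt(-I)/7))) = 110 + (-3*I*sqrt(3)/7 + sqrt(-3*I*sqrt(3)/7 + 19*3**(3/4)*sqrt(7)*sqrt(-I)/7)) = 110 + (sqrt(-3*I*sqrt(3)/7 + 19*3**(3/4)*sqrt(7)*sqrt(-I)/7) - 3*I*sqrt(3)/7) = 110 + sqrt(-3*I*sqrt(3)/7 + 19*3**(3/4)*sqrt(7)*sqrt(-I)/7) - 3*I*sqrt(3)/7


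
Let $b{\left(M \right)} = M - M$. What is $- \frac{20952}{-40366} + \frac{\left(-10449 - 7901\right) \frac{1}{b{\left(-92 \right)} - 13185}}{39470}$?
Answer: $\frac{109044118925}{210069487737} \approx 0.51909$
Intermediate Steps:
$b{\left(M \right)} = 0$
$- \frac{20952}{-40366} + \frac{\left(-10449 - 7901\right) \frac{1}{b{\left(-92 \right)} - 13185}}{39470} = - \frac{20952}{-40366} + \frac{\left(-10449 - 7901\right) \frac{1}{0 - 13185}}{39470} = \left(-20952\right) \left(- \frac{1}{40366}\right) + - \frac{18350}{-13185} \cdot \frac{1}{39470} = \frac{10476}{20183} + \left(-18350\right) \left(- \frac{1}{13185}\right) \frac{1}{39470} = \frac{10476}{20183} + \frac{3670}{2637} \cdot \frac{1}{39470} = \frac{10476}{20183} + \frac{367}{10408239} = \frac{109044118925}{210069487737}$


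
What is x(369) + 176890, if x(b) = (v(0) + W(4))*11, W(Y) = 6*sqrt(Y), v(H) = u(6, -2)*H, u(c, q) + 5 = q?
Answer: 177022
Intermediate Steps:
u(c, q) = -5 + q
v(H) = -7*H (v(H) = (-5 - 2)*H = -7*H)
x(b) = 132 (x(b) = (-7*0 + 6*sqrt(4))*11 = (0 + 6*2)*11 = (0 + 12)*11 = 12*11 = 132)
x(369) + 176890 = 132 + 176890 = 177022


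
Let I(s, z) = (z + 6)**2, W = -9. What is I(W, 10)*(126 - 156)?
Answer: -7680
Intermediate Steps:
I(s, z) = (6 + z)**2
I(W, 10)*(126 - 156) = (6 + 10)**2*(126 - 156) = 16**2*(-30) = 256*(-30) = -7680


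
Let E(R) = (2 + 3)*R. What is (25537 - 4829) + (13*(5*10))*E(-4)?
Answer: 7708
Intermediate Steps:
E(R) = 5*R
(25537 - 4829) + (13*(5*10))*E(-4) = (25537 - 4829) + (13*(5*10))*(5*(-4)) = 20708 + (13*50)*(-20) = 20708 + 650*(-20) = 20708 - 13000 = 7708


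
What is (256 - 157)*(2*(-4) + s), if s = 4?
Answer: -396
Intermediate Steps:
(256 - 157)*(2*(-4) + s) = (256 - 157)*(2*(-4) + 4) = 99*(-8 + 4) = 99*(-4) = -396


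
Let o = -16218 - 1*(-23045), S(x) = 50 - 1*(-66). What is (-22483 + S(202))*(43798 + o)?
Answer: -1132329375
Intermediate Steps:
S(x) = 116 (S(x) = 50 + 66 = 116)
o = 6827 (o = -16218 + 23045 = 6827)
(-22483 + S(202))*(43798 + o) = (-22483 + 116)*(43798 + 6827) = -22367*50625 = -1132329375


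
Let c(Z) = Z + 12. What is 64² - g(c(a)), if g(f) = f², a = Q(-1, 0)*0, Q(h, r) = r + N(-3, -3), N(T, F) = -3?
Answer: 3952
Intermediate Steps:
Q(h, r) = -3 + r (Q(h, r) = r - 3 = -3 + r)
a = 0 (a = (-3 + 0)*0 = -3*0 = 0)
c(Z) = 12 + Z
64² - g(c(a)) = 64² - (12 + 0)² = 4096 - 1*12² = 4096 - 1*144 = 4096 - 144 = 3952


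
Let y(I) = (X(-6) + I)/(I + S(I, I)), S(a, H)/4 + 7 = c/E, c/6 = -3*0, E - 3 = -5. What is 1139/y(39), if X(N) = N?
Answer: 1139/3 ≈ 379.67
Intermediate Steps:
E = -2 (E = 3 - 5 = -2)
c = 0 (c = 6*(-3*0) = 6*0 = 0)
S(a, H) = -28 (S(a, H) = -28 + 4*(0/(-2)) = -28 + 4*(0*(-½)) = -28 + 4*0 = -28 + 0 = -28)
y(I) = (-6 + I)/(-28 + I) (y(I) = (-6 + I)/(I - 28) = (-6 + I)/(-28 + I))
1139/y(39) = 1139/(((-6 + 39)/(-28 + 39))) = 1139/((33/11)) = 1139/(((1/11)*33)) = 1139/3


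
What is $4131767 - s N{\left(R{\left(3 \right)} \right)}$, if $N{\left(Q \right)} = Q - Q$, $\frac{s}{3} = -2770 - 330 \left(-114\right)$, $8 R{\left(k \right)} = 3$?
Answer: $4131767$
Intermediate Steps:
$R{\left(k \right)} = \frac{3}{8}$ ($R{\left(k \right)} = \frac{1}{8} \cdot 3 = \frac{3}{8}$)
$s = 104550$ ($s = 3 \left(-2770 - 330 \left(-114\right)\right) = 3 \left(-2770 - -37620\right) = 3 \left(-2770 + 37620\right) = 3 \cdot 34850 = 104550$)
$N{\left(Q \right)} = 0$
$4131767 - s N{\left(R{\left(3 \right)} \right)} = 4131767 - 104550 \cdot 0 = 4131767 - 0 = 4131767 + 0 = 4131767$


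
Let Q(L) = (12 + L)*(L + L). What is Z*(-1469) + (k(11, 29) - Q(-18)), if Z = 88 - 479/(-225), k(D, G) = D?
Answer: -29835976/225 ≈ -1.3260e+5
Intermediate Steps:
Q(L) = 2*L*(12 + L) (Q(L) = (12 + L)*(2*L) = 2*L*(12 + L))
Z = 20279/225 (Z = 88 - 479*(-1)/225 = 88 - 1*(-479/225) = 88 + 479/225 = 20279/225 ≈ 90.129)
Z*(-1469) + (k(11, 29) - Q(-18)) = (20279/225)*(-1469) + (11 - 2*(-18)*(12 - 18)) = -29789851/225 + (11 - 2*(-18)*(-6)) = -29789851/225 + (11 - 1*216) = -29789851/225 + (11 - 216) = -29789851/225 - 205 = -29835976/225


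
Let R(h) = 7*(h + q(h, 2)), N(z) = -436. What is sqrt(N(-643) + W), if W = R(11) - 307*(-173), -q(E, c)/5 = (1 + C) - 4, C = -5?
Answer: 2*sqrt(13258) ≈ 230.29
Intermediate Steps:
q(E, c) = 40 (q(E, c) = -5*((1 - 5) - 4) = -5*(-4 - 4) = -5*(-8) = 40)
R(h) = 280 + 7*h (R(h) = 7*(h + 40) = 7*(40 + h) = 280 + 7*h)
W = 53468 (W = (280 + 7*11) - 307*(-173) = (280 + 77) + 53111 = 357 + 53111 = 53468)
sqrt(N(-643) + W) = sqrt(-436 + 53468) = sqrt(53032) = 2*sqrt(13258)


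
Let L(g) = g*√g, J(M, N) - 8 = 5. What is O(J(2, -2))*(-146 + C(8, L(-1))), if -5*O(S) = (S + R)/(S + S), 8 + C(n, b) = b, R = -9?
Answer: 308/65 + 2*I/65 ≈ 4.7385 + 0.030769*I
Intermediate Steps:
J(M, N) = 13 (J(M, N) = 8 + 5 = 13)
L(g) = g^(3/2)
C(n, b) = -8 + b
O(S) = -(-9 + S)/(10*S) (O(S) = -(S - 9)/(5*(S + S)) = -(-9 + S)/(5*(2*S)) = -(-9 + S)*1/(2*S)/5 = -(-9 + S)/(10*S))
O(J(2, -2))*(-146 + C(8, L(-1))) = ((⅒)*(9 - 1*13)/13)*(-146 + (-8 + (-1)^(3/2))) = ((⅒)*(1/13)*(9 - 13))*(-146 + (-8 - I)) = ((⅒)*(1/13)*(-4))*(-154 - I) = -2*(-154 - I)/65 = 308/65 + 2*I/65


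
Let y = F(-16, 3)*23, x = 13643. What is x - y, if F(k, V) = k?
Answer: 14011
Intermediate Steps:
y = -368 (y = -16*23 = -368)
x - y = 13643 - 1*(-368) = 13643 + 368 = 14011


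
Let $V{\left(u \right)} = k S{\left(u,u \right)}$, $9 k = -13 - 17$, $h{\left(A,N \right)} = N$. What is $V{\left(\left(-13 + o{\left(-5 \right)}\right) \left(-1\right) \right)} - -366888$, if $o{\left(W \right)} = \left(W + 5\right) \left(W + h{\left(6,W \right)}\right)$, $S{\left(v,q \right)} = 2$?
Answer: $\frac{1100644}{3} \approx 3.6688 \cdot 10^{5}$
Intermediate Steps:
$k = - \frac{10}{3}$ ($k = \frac{-13 - 17}{9} = \frac{1}{9} \left(-30\right) = - \frac{10}{3} \approx -3.3333$)
$o{\left(W \right)} = 2 W \left(5 + W\right)$ ($o{\left(W \right)} = \left(W + 5\right) \left(W + W\right) = \left(5 + W\right) 2 W = 2 W \left(5 + W\right)$)
$V{\left(u \right)} = - \frac{20}{3}$ ($V{\left(u \right)} = \left(- \frac{10}{3}\right) 2 = - \frac{20}{3}$)
$V{\left(\left(-13 + o{\left(-5 \right)}\right) \left(-1\right) \right)} - -366888 = - \frac{20}{3} - -366888 = - \frac{20}{3} + 366888 = \frac{1100644}{3}$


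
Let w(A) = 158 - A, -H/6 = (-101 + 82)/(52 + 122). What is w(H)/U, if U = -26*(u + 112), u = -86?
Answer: -27/116 ≈ -0.23276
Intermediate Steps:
H = 19/29 (H = -6*(-101 + 82)/(52 + 122) = -(-114)/174 = -6*(-19/174) = 19/29 ≈ 0.65517)
U = -676 (U = -26*(-86 + 112) = -26*26 = -676)
w(H)/U = (158 - 1*19/29)/(-676) = (158 - 19/29)*(-1/676) = (4563/29)*(-1/676) = -27/116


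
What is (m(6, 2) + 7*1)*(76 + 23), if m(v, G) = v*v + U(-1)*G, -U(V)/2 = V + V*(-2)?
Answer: 3861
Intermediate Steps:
U(V) = 2*V (U(V) = -2*(V + V*(-2)) = -2*(V - 2*V) = -(-2)*V = 2*V)
m(v, G) = v² - 2*G (m(v, G) = v*v + (2*(-1))*G = v² - 2*G)
(m(6, 2) + 7*1)*(76 + 23) = ((6² - 2*2) + 7*1)*(76 + 23) = ((36 - 4) + 7)*99 = (32 + 7)*99 = 39*99 = 3861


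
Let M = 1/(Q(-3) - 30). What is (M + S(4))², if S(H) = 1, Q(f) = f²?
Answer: 400/441 ≈ 0.90703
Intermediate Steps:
M = -1/21 (M = 1/((-3)² - 30) = 1/(9 - 30) = 1/(-21) = -1/21 ≈ -0.047619)
(M + S(4))² = (-1/21 + 1)² = (20/21)² = 400/441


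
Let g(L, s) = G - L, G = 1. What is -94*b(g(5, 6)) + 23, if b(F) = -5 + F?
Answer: 869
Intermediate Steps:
g(L, s) = 1 - L
-94*b(g(5, 6)) + 23 = -94*(-5 + (1 - 1*5)) + 23 = -94*(-5 + (1 - 5)) + 23 = -94*(-5 - 4) + 23 = -94*(-9) + 23 = 846 + 23 = 869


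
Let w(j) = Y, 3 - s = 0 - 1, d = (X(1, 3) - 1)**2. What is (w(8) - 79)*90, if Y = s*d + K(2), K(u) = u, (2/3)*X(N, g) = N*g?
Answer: -2520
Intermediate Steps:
X(N, g) = 3*N*g/2 (X(N, g) = 3*(N*g)/2 = 3*N*g/2)
d = 49/4 (d = ((3/2)*1*3 - 1)**2 = (9/2 - 1)**2 = (7/2)**2 = 49/4 ≈ 12.250)
s = 4 (s = 3 - (0 - 1) = 3 - 1*(-1) = 3 + 1 = 4)
Y = 51 (Y = 4*(49/4) + 2 = 49 + 2 = 51)
w(j) = 51
(w(8) - 79)*90 = (51 - 79)*90 = -28*90 = -2520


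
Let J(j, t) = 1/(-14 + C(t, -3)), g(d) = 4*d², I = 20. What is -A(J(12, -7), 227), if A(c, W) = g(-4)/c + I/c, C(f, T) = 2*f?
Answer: 2352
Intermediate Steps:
J(j, t) = 1/(-14 + 2*t)
A(c, W) = 84/c (A(c, W) = (4*(-4)²)/c + 20/c = (4*16)/c + 20/c = 64/c + 20/c = 84/c)
-A(J(12, -7), 227) = -84/(1/(2*(-7 - 7))) = -84/((½)/(-14)) = -84/((½)*(-1/14)) = -84/(-1/28) = -84*(-28) = -1*(-2352) = 2352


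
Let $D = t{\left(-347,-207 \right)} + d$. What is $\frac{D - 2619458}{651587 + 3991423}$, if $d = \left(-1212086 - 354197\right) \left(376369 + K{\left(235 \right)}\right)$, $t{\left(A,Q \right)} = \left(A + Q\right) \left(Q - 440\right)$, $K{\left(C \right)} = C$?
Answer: $- \frac{32770594664}{257945} \approx -1.2704 \cdot 10^{5}$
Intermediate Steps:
$t{\left(A,Q \right)} = \left(-440 + Q\right) \left(A + Q\right)$ ($t{\left(A,Q \right)} = \left(A + Q\right) \left(-440 + Q\right) = \left(-440 + Q\right) \left(A + Q\right)$)
$d = -589868442932$ ($d = \left(-1212086 - 354197\right) \left(376369 + 235\right) = \left(-1566283\right) 376604 = -589868442932$)
$D = -589868084494$ ($D = \left(\left(-207\right)^{2} - -152680 - -91080 - -71829\right) - 589868442932 = \left(42849 + 152680 + 91080 + 71829\right) - 589868442932 = 358438 - 589868442932 = -589868084494$)
$\frac{D - 2619458}{651587 + 3991423} = \frac{-589868084494 - 2619458}{651587 + 3991423} = - \frac{589870703952}{4643010} = \left(-589870703952\right) \frac{1}{4643010} = - \frac{32770594664}{257945}$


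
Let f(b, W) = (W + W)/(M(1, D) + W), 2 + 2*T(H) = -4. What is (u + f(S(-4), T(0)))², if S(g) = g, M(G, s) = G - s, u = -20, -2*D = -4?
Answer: 1369/4 ≈ 342.25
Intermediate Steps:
D = 2 (D = -½*(-4) = 2)
T(H) = -3 (T(H) = -1 + (½)*(-4) = -1 - 2 = -3)
f(b, W) = 2*W/(-1 + W) (f(b, W) = (W + W)/((1 - 1*2) + W) = (2*W)/((1 - 2) + W) = (2*W)/(-1 + W) = 2*W/(-1 + W))
(u + f(S(-4), T(0)))² = (-20 + 2*(-3)/(-1 - 3))² = (-20 + 2*(-3)/(-4))² = (-20 + 2*(-3)*(-¼))² = (-20 + 3/2)² = (-37/2)² = 1369/4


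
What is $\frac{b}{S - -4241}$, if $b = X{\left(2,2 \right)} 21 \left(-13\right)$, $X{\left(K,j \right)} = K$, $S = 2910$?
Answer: $- \frac{546}{7151} \approx -0.076353$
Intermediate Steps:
$b = -546$ ($b = 2 \cdot 21 \left(-13\right) = 42 \left(-13\right) = -546$)
$\frac{b}{S - -4241} = - \frac{546}{2910 - -4241} = - \frac{546}{2910 + 4241} = - \frac{546}{7151}$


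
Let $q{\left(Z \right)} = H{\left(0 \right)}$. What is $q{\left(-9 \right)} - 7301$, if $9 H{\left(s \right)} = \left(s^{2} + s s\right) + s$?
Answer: $-7301$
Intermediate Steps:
$H{\left(s \right)} = \frac{s}{9} + \frac{2 s^{2}}{9}$ ($H{\left(s \right)} = \frac{\left(s^{2} + s s\right) + s}{9} = \frac{\left(s^{2} + s^{2}\right) + s}{9} = \frac{2 s^{2} + s}{9} = \frac{s + 2 s^{2}}{9} = \frac{s}{9} + \frac{2 s^{2}}{9}$)
$q{\left(Z \right)} = 0$ ($q{\left(Z \right)} = \frac{1}{9} \cdot 0 \left(1 + 2 \cdot 0\right) = \frac{1}{9} \cdot 0 \left(1 + 0\right) = \frac{1}{9} \cdot 0 \cdot 1 = 0$)
$q{\left(-9 \right)} - 7301 = 0 - 7301 = -7301$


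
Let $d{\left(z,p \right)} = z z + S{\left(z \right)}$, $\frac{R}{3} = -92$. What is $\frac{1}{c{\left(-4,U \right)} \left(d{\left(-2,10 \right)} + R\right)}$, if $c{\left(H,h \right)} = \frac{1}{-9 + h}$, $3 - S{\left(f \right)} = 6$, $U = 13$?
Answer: $- \frac{4}{275} \approx -0.014545$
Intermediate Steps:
$R = -276$ ($R = 3 \left(-92\right) = -276$)
$S{\left(f \right)} = -3$ ($S{\left(f \right)} = 3 - 6 = -3$)
$d{\left(z,p \right)} = -3 + z^{2}$ ($d{\left(z,p \right)} = z z - 3 = z^{2} - 3 = -3 + z^{2}$)
$\frac{1}{c{\left(-4,U \right)} \left(d{\left(-2,10 \right)} + R\right)} = \frac{1}{\frac{1}{-9 + 13} \left(\left(-3 + \left(-2\right)^{2}\right) - 276\right)} = \frac{1}{\frac{1}{4} \left(\left(-3 + 4\right) - 276\right)} = \frac{1}{\frac{1}{4} \left(1 - 276\right)} = \frac{1}{\frac{1}{4} \left(-275\right)} = \frac{1}{- \frac{275}{4}} = - \frac{4}{275}$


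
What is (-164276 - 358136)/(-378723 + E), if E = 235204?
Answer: 522412/143519 ≈ 3.6400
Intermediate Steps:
(-164276 - 358136)/(-378723 + E) = (-164276 - 358136)/(-378723 + 235204) = -522412/(-143519) = -522412*(-1/143519) = 522412/143519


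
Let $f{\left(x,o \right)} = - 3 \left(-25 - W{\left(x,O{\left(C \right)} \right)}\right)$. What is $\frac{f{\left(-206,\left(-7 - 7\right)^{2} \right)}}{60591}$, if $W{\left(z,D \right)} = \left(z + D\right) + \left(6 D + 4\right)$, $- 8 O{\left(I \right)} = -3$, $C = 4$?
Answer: $- \frac{1395}{161576} \approx -0.0086337$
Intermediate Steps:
$O{\left(I \right)} = \frac{3}{8}$ ($O{\left(I \right)} = \left(- \frac{1}{8}\right) \left(-3\right) = \frac{3}{8}$)
$W{\left(z,D \right)} = 4 + z + 7 D$ ($W{\left(z,D \right)} = \left(D + z\right) + \left(4 + 6 D\right) = 4 + z + 7 D$)
$f{\left(x,o \right)} = \frac{759}{8} + 3 x$ ($f{\left(x,o \right)} = - 3 \left(-25 - \left(4 + x + 7 \cdot \frac{3}{8}\right)\right) = - 3 \left(-25 - \left(4 + x + \frac{21}{8}\right)\right) = - 3 \left(-25 - \left(\frac{53}{8} + x\right)\right) = - 3 \left(- \frac{253}{8} - x\right) = \frac{759}{8} + 3 x$)
$\frac{f{\left(-206,\left(-7 - 7\right)^{2} \right)}}{60591} = \frac{\frac{759}{8} + 3 \left(-206\right)}{60591} = \left(\frac{759}{8} - 618\right) \frac{1}{60591} = \left(- \frac{4185}{8}\right) \frac{1}{60591} = - \frac{1395}{161576}$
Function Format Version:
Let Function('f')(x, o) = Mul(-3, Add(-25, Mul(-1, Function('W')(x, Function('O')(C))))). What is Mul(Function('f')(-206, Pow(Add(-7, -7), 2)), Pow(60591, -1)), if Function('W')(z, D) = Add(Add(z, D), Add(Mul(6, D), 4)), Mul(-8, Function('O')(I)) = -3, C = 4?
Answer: Rational(-1395, 161576) ≈ -0.0086337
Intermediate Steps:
Function('O')(I) = Rational(3, 8) (Function('O')(I) = Mul(Rational(-1, 8), -3) = Rational(3, 8))
Function('W')(z, D) = Add(4, z, Mul(7, D)) (Function('W')(z, D) = Add(Add(D, z), Add(4, Mul(6, D))) = Add(4, z, Mul(7, D)))
Function('f')(x, o) = Add(Rational(759, 8), Mul(3, x)) (Function('f')(x, o) = Mul(-3, Add(-25, Mul(-1, Add(4, x, Mul(7, Rational(3, 8)))))) = Mul(-3, Add(-25, Mul(-1, Add(4, x, Rational(21, 8))))) = Mul(-3, Add(-25, Mul(-1, Add(Rational(53, 8), x)))) = Mul(-3, Add(-25, Add(Rational(-53, 8), Mul(-1, x)))) = Mul(-3, Add(Rational(-253, 8), Mul(-1, x))) = Add(Rational(759, 8), Mul(3, x)))
Mul(Function('f')(-206, Pow(Add(-7, -7), 2)), Pow(60591, -1)) = Mul(Add(Rational(759, 8), Mul(3, -206)), Pow(60591, -1)) = Mul(Add(Rational(759, 8), -618), Rational(1, 60591)) = Mul(Rational(-4185, 8), Rational(1, 60591)) = Rational(-1395, 161576)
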